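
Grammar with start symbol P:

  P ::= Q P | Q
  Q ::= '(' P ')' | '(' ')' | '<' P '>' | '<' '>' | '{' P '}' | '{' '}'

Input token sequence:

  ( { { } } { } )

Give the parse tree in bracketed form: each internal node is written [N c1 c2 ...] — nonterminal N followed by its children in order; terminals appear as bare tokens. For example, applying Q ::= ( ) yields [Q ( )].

[P [Q ( [P [Q { [P [Q { }]] }] [P [Q { }]]] )]]

P
Q
( P )
( Q P )
( { P } P )
( { Q } P )
( { { } } P )
( { { } } Q )
( { { } } { } )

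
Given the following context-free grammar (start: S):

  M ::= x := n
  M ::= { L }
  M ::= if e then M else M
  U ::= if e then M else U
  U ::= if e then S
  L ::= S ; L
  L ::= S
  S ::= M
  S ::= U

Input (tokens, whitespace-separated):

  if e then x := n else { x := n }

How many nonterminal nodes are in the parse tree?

[S [M if e then [M x := n] else [M { [L [S [M x := n]]] }]]]

7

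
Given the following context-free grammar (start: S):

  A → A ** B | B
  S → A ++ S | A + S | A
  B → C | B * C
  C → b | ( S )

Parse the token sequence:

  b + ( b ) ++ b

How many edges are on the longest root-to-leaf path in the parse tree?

9

[S [A [B [C b]]] + [S [A [B [C ( [S [A [B [C b]]]] )]]] ++ [S [A [B [C b]]]]]]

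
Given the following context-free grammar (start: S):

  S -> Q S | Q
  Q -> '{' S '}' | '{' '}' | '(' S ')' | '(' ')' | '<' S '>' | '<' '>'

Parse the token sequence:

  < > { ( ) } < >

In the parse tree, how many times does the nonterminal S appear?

[S [Q < >] [S [Q { [S [Q ( )]] }] [S [Q < >]]]]

4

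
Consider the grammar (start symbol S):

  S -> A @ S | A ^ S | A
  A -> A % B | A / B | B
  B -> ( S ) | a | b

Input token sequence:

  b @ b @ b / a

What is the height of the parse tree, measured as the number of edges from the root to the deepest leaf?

6

[S [A [B b]] @ [S [A [B b]] @ [S [A [A [B b]] / [B a]]]]]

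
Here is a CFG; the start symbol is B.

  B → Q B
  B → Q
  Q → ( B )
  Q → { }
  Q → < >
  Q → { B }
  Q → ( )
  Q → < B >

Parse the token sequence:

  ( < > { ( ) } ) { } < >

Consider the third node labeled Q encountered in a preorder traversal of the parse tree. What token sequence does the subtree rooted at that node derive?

{ ( ) }

[B [Q ( [B [Q < >] [B [Q { [B [Q ( )]] }]]] )] [B [Q { }] [B [Q < >]]]]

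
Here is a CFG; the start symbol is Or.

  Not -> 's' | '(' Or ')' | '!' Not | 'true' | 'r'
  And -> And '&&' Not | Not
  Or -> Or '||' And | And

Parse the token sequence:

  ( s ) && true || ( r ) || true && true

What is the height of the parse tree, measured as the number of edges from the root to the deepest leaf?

[Or [Or [Or [And [And [Not ( [Or [And [Not s]]] )]] && [Not true]]] || [And [Not ( [Or [And [Not r]]] )]]] || [And [And [Not true]] && [Not true]]]

9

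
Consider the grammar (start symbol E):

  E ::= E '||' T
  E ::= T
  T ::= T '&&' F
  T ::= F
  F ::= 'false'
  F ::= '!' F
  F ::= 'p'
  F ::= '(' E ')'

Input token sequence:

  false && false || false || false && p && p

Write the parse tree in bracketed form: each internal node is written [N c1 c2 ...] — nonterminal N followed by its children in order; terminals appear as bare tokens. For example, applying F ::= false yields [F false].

[E [E [E [T [T [F false]] && [F false]]] || [T [F false]]] || [T [T [T [F false]] && [F p]] && [F p]]]

E
E || T
E || T || T
T || T || T
T && F || T || T
F && F || T || T
false && F || T || T
false && false || T || T
false && false || F || T
false && false || false || T
false && false || false || T && F
false && false || false || T && F && F
false && false || false || F && F && F
false && false || false || false && F && F
false && false || false || false && p && F
false && false || false || false && p && p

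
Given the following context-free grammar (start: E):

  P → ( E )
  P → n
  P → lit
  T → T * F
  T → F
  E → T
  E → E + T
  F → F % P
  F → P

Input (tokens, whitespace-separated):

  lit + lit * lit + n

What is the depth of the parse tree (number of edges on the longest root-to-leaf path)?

[E [E [E [T [F [P lit]]]] + [T [T [F [P lit]]] * [F [P lit]]]] + [T [F [P n]]]]

6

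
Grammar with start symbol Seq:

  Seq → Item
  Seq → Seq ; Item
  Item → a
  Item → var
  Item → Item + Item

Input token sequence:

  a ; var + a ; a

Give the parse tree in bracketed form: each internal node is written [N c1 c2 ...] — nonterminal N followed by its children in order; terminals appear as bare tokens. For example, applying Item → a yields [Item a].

Seq
Seq ; Item
Seq ; Item ; Item
Item ; Item ; Item
a ; Item ; Item
a ; Item + Item ; Item
a ; var + Item ; Item
a ; var + a ; Item
a ; var + a ; a

[Seq [Seq [Seq [Item a]] ; [Item [Item var] + [Item a]]] ; [Item a]]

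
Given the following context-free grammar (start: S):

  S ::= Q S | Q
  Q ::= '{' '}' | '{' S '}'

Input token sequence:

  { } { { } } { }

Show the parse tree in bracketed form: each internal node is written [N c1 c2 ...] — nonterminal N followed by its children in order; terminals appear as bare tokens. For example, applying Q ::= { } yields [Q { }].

[S [Q { }] [S [Q { [S [Q { }]] }] [S [Q { }]]]]

S
Q S
{ } S
{ } Q S
{ } { S } S
{ } { Q } S
{ } { { } } S
{ } { { } } Q
{ } { { } } { }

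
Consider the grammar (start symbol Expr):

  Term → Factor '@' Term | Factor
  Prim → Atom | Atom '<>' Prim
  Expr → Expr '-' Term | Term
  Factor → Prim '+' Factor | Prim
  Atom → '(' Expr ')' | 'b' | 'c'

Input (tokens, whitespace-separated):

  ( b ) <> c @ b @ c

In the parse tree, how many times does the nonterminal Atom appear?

5

[Expr [Term [Factor [Prim [Atom ( [Expr [Term [Factor [Prim [Atom b]]]]] )] <> [Prim [Atom c]]]] @ [Term [Factor [Prim [Atom b]]] @ [Term [Factor [Prim [Atom c]]]]]]]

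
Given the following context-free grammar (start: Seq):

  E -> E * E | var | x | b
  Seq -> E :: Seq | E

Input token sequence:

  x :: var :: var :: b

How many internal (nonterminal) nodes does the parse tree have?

8

[Seq [E x] :: [Seq [E var] :: [Seq [E var] :: [Seq [E b]]]]]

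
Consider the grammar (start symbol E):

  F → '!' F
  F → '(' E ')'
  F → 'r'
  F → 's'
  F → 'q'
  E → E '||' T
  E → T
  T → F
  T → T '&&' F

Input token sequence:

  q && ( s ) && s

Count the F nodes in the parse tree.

[E [T [T [T [F q]] && [F ( [E [T [F s]]] )]] && [F s]]]

4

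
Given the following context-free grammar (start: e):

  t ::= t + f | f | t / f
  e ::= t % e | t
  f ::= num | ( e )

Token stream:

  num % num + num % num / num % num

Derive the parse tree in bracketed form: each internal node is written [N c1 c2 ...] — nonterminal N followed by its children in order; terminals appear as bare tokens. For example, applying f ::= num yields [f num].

e
t % e
f % e
num % e
num % t % e
num % t + f % e
num % f + f % e
num % num + f % e
num % num + num % e
num % num + num % t % e
num % num + num % t / f % e
num % num + num % f / f % e
num % num + num % num / f % e
num % num + num % num / num % e
num % num + num % num / num % t
num % num + num % num / num % f
num % num + num % num / num % num

[e [t [f num]] % [e [t [t [f num]] + [f num]] % [e [t [t [f num]] / [f num]] % [e [t [f num]]]]]]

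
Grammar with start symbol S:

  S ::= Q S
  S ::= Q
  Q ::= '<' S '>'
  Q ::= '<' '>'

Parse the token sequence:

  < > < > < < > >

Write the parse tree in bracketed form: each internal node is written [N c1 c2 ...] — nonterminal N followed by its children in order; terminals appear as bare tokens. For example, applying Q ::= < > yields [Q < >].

S
Q S
< > S
< > Q S
< > < > S
< > < > Q
< > < > < S >
< > < > < Q >
< > < > < < > >

[S [Q < >] [S [Q < >] [S [Q < [S [Q < >]] >]]]]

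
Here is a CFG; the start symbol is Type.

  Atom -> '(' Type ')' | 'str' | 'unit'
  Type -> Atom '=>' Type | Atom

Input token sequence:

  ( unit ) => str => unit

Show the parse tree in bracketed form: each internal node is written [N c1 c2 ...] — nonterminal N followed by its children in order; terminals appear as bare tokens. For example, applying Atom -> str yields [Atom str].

[Type [Atom ( [Type [Atom unit]] )] => [Type [Atom str] => [Type [Atom unit]]]]

Type
Atom => Type
( Type ) => Type
( Atom ) => Type
( unit ) => Type
( unit ) => Atom => Type
( unit ) => str => Type
( unit ) => str => Atom
( unit ) => str => unit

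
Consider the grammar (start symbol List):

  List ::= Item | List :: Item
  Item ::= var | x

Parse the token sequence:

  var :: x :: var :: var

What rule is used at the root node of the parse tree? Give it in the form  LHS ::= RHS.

[List [List [List [List [Item var]] :: [Item x]] :: [Item var]] :: [Item var]]

List ::= List :: Item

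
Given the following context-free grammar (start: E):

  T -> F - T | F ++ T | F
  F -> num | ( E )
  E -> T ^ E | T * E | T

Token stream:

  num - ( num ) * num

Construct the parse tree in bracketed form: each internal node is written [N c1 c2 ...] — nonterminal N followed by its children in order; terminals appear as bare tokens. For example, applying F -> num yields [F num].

E
T * E
F - T * E
num - T * E
num - F * E
num - ( E ) * E
num - ( T ) * E
num - ( F ) * E
num - ( num ) * E
num - ( num ) * T
num - ( num ) * F
num - ( num ) * num

[E [T [F num] - [T [F ( [E [T [F num]]] )]]] * [E [T [F num]]]]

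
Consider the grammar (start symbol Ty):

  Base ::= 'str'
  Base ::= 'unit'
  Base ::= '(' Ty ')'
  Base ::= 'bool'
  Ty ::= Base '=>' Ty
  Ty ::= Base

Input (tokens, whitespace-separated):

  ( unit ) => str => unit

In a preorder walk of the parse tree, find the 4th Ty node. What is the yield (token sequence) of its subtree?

unit

[Ty [Base ( [Ty [Base unit]] )] => [Ty [Base str] => [Ty [Base unit]]]]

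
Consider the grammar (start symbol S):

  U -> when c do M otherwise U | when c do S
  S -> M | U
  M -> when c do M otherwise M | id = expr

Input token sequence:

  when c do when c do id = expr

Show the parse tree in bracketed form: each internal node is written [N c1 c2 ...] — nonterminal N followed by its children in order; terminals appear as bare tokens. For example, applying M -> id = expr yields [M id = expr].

[S [U when c do [S [U when c do [S [M id = expr]]]]]]

S
U
when c do S
when c do U
when c do when c do S
when c do when c do M
when c do when c do id = expr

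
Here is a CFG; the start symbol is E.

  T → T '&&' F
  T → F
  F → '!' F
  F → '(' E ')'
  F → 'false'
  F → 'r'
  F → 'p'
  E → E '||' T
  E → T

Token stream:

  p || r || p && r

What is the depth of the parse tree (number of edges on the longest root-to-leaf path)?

5

[E [E [E [T [F p]]] || [T [F r]]] || [T [T [F p]] && [F r]]]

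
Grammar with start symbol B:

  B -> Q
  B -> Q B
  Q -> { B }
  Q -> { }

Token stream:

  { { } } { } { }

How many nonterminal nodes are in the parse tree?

8

[B [Q { [B [Q { }]] }] [B [Q { }] [B [Q { }]]]]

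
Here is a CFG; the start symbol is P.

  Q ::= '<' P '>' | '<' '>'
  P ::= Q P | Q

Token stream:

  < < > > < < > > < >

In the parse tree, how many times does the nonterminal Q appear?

[P [Q < [P [Q < >]] >] [P [Q < [P [Q < >]] >] [P [Q < >]]]]

5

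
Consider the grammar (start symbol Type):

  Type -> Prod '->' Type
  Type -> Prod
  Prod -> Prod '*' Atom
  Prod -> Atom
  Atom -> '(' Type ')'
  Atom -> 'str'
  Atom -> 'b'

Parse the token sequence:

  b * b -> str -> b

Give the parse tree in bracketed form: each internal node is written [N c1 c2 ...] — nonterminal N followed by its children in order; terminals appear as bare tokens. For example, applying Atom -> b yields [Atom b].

Type
Prod -> Type
Prod * Atom -> Type
Atom * Atom -> Type
b * Atom -> Type
b * b -> Type
b * b -> Prod -> Type
b * b -> Atom -> Type
b * b -> str -> Type
b * b -> str -> Prod
b * b -> str -> Atom
b * b -> str -> b

[Type [Prod [Prod [Atom b]] * [Atom b]] -> [Type [Prod [Atom str]] -> [Type [Prod [Atom b]]]]]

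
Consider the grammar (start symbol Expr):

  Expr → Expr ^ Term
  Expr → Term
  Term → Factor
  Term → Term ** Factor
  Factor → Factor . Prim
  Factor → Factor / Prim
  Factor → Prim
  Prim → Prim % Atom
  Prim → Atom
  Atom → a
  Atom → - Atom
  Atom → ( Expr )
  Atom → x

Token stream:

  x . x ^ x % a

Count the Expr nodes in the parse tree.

[Expr [Expr [Term [Factor [Factor [Prim [Atom x]]] . [Prim [Atom x]]]]] ^ [Term [Factor [Prim [Prim [Atom x]] % [Atom a]]]]]

2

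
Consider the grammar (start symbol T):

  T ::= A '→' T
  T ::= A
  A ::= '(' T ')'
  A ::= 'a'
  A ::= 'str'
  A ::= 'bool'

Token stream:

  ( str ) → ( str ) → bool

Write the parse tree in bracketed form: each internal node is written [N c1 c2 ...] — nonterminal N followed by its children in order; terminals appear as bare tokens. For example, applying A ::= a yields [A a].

T
A → T
( T ) → T
( A ) → T
( str ) → T
( str ) → A → T
( str ) → ( T ) → T
( str ) → ( A ) → T
( str ) → ( str ) → T
( str ) → ( str ) → A
( str ) → ( str ) → bool

[T [A ( [T [A str]] )] → [T [A ( [T [A str]] )] → [T [A bool]]]]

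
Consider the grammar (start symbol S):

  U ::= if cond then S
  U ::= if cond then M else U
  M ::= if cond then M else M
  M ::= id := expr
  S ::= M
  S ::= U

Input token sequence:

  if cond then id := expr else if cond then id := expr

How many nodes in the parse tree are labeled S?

[S [U if cond then [M id := expr] else [U if cond then [S [M id := expr]]]]]

2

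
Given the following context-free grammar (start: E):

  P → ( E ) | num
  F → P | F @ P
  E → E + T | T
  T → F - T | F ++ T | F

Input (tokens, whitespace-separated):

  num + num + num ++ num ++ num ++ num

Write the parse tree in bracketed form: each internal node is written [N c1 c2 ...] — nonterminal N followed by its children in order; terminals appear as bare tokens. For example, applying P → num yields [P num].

E
E + T
E + T + T
T + T + T
F + T + T
P + T + T
num + T + T
num + F + T
num + P + T
num + num + T
num + num + F ++ T
num + num + P ++ T
num + num + num ++ T
num + num + num ++ F ++ T
num + num + num ++ P ++ T
num + num + num ++ num ++ T
num + num + num ++ num ++ F ++ T
num + num + num ++ num ++ P ++ T
num + num + num ++ num ++ num ++ T
num + num + num ++ num ++ num ++ F
num + num + num ++ num ++ num ++ P
num + num + num ++ num ++ num ++ num

[E [E [E [T [F [P num]]]] + [T [F [P num]]]] + [T [F [P num]] ++ [T [F [P num]] ++ [T [F [P num]] ++ [T [F [P num]]]]]]]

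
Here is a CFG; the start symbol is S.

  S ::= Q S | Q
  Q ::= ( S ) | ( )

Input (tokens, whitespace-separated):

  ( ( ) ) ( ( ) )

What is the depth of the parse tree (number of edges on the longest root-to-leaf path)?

5

[S [Q ( [S [Q ( )]] )] [S [Q ( [S [Q ( )]] )]]]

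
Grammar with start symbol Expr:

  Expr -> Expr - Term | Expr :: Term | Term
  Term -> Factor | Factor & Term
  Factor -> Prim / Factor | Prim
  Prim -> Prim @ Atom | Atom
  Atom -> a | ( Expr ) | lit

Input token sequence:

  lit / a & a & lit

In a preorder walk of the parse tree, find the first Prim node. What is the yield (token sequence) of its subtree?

[Expr [Term [Factor [Prim [Atom lit]] / [Factor [Prim [Atom a]]]] & [Term [Factor [Prim [Atom a]]] & [Term [Factor [Prim [Atom lit]]]]]]]

lit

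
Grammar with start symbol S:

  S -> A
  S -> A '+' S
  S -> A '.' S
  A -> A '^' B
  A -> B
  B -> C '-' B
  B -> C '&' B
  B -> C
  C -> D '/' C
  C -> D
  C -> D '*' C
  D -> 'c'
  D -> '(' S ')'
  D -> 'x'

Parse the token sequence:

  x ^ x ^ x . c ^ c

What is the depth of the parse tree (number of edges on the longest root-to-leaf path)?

7

[S [A [A [A [B [C [D x]]]] ^ [B [C [D x]]]] ^ [B [C [D x]]]] . [S [A [A [B [C [D c]]]] ^ [B [C [D c]]]]]]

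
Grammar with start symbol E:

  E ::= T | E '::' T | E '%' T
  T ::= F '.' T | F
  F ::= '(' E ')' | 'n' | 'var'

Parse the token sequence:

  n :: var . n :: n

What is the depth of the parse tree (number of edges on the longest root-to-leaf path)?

[E [E [E [T [F n]]] :: [T [F var] . [T [F n]]]] :: [T [F n]]]

5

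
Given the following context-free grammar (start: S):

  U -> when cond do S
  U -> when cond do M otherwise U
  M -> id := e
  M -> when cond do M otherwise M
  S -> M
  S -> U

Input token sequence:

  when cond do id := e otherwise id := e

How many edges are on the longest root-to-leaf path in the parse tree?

[S [M when cond do [M id := e] otherwise [M id := e]]]

3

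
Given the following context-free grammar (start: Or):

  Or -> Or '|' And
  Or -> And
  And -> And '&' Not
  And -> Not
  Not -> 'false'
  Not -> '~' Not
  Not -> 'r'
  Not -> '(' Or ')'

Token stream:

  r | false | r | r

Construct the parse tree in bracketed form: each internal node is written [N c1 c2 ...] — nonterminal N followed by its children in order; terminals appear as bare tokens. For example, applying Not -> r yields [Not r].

[Or [Or [Or [Or [And [Not r]]] | [And [Not false]]] | [And [Not r]]] | [And [Not r]]]

Or
Or | And
Or | And | And
Or | And | And | And
And | And | And | And
Not | And | And | And
r | And | And | And
r | Not | And | And
r | false | And | And
r | false | Not | And
r | false | r | And
r | false | r | Not
r | false | r | r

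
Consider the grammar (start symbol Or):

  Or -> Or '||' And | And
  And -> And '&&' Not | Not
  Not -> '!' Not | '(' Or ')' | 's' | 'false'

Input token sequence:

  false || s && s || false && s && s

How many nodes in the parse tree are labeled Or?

3

[Or [Or [Or [And [Not false]]] || [And [And [Not s]] && [Not s]]] || [And [And [And [Not false]] && [Not s]] && [Not s]]]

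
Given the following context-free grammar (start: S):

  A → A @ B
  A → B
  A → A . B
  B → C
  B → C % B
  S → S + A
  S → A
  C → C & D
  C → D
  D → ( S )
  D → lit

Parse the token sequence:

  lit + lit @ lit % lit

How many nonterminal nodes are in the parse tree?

[S [S [A [B [C [D lit]]]]] + [A [A [B [C [D lit]]]] @ [B [C [D lit]] % [B [C [D lit]]]]]]

17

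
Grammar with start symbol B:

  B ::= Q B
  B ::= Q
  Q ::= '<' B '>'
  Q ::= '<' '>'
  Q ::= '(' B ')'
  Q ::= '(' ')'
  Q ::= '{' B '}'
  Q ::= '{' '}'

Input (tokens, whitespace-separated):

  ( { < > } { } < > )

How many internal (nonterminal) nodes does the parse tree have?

[B [Q ( [B [Q { [B [Q < >]] }] [B [Q { }] [B [Q < >]]]] )]]

10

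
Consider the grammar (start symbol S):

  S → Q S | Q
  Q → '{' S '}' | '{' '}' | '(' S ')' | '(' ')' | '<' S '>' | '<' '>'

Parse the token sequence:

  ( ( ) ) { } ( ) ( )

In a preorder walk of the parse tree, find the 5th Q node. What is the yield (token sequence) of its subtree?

( )

[S [Q ( [S [Q ( )]] )] [S [Q { }] [S [Q ( )] [S [Q ( )]]]]]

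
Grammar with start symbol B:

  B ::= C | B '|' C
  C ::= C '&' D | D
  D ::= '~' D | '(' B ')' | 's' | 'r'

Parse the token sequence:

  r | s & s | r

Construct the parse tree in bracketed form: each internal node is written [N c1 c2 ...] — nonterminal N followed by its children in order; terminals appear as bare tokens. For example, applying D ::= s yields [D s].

B
B | C
B | C | C
C | C | C
D | C | C
r | C | C
r | C & D | C
r | D & D | C
r | s & D | C
r | s & s | C
r | s & s | D
r | s & s | r

[B [B [B [C [D r]]] | [C [C [D s]] & [D s]]] | [C [D r]]]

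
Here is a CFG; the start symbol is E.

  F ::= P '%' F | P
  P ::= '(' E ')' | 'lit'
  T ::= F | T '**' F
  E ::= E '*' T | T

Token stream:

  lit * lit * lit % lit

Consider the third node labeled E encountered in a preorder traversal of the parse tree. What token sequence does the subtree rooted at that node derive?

[E [E [E [T [F [P lit]]]] * [T [F [P lit]]]] * [T [F [P lit] % [F [P lit]]]]]

lit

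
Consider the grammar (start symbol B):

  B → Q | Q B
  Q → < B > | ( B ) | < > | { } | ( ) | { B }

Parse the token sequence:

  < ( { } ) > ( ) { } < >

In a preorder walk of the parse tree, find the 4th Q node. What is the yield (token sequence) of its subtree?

( )

[B [Q < [B [Q ( [B [Q { }]] )]] >] [B [Q ( )] [B [Q { }] [B [Q < >]]]]]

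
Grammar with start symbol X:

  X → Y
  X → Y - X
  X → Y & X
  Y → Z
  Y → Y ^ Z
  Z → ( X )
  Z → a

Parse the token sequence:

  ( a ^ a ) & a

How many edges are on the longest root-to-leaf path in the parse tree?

7

[X [Y [Z ( [X [Y [Y [Z a]] ^ [Z a]]] )]] & [X [Y [Z a]]]]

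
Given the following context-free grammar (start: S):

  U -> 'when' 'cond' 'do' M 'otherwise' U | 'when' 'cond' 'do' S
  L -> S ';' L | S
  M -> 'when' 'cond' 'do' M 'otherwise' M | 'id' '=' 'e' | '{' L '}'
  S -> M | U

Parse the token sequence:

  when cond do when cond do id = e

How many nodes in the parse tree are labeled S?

3

[S [U when cond do [S [U when cond do [S [M id = e]]]]]]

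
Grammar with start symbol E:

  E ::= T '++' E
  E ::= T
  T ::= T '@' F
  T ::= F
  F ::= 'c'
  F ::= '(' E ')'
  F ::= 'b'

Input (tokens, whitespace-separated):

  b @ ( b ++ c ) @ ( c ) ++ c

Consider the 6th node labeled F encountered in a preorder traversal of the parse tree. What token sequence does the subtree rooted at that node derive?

[E [T [T [T [F b]] @ [F ( [E [T [F b]] ++ [E [T [F c]]]] )]] @ [F ( [E [T [F c]]] )]] ++ [E [T [F c]]]]

c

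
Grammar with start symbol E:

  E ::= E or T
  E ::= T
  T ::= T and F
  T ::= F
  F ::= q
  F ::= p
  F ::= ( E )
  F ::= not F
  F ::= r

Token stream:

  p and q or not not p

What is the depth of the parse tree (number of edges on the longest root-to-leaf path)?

5

[E [E [T [T [F p]] and [F q]]] or [T [F not [F not [F p]]]]]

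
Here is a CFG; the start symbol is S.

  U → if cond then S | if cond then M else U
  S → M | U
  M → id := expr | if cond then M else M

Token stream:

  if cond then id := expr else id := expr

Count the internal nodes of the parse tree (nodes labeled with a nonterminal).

[S [M if cond then [M id := expr] else [M id := expr]]]

4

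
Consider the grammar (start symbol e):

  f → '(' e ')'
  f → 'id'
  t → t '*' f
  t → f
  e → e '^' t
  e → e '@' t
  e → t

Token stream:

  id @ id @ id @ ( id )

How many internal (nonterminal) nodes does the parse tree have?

[e [e [e [e [t [f id]]] @ [t [f id]]] @ [t [f id]]] @ [t [f ( [e [t [f id]]] )]]]

15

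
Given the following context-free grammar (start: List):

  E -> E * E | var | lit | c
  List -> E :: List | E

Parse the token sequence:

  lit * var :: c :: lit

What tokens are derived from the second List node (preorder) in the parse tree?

c :: lit

[List [E [E lit] * [E var]] :: [List [E c] :: [List [E lit]]]]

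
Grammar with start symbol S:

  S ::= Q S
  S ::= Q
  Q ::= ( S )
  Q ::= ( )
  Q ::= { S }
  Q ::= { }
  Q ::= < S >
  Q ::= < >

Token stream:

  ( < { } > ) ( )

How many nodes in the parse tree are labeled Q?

[S [Q ( [S [Q < [S [Q { }]] >]] )] [S [Q ( )]]]

4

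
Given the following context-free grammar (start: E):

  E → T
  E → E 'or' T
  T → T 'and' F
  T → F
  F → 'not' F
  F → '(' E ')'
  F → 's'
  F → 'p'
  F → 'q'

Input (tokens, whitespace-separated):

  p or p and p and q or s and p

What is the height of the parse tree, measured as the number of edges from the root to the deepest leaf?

6

[E [E [E [T [F p]]] or [T [T [T [F p]] and [F p]] and [F q]]] or [T [T [F s]] and [F p]]]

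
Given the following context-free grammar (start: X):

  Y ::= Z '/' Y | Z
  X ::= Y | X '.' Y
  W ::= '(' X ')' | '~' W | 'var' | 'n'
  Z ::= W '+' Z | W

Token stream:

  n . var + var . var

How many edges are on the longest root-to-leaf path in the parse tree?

6

[X [X [X [Y [Z [W n]]]] . [Y [Z [W var] + [Z [W var]]]]] . [Y [Z [W var]]]]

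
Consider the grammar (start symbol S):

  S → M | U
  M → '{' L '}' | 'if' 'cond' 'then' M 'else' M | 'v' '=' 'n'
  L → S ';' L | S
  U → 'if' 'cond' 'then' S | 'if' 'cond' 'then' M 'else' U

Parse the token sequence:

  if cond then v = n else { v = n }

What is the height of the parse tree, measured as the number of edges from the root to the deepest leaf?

6

[S [M if cond then [M v = n] else [M { [L [S [M v = n]]] }]]]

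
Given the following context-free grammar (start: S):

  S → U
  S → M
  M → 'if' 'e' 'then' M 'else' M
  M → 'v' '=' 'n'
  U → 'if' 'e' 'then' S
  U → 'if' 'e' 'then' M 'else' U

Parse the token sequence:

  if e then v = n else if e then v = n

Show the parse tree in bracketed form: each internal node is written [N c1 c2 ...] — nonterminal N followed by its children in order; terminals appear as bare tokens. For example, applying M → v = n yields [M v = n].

[S [U if e then [M v = n] else [U if e then [S [M v = n]]]]]

S
U
if e then M else U
if e then v = n else U
if e then v = n else if e then S
if e then v = n else if e then M
if e then v = n else if e then v = n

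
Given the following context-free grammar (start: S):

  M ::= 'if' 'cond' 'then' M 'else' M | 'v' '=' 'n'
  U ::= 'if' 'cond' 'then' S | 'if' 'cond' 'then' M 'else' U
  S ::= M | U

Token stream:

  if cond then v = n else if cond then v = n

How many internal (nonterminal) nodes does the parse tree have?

[S [U if cond then [M v = n] else [U if cond then [S [M v = n]]]]]

6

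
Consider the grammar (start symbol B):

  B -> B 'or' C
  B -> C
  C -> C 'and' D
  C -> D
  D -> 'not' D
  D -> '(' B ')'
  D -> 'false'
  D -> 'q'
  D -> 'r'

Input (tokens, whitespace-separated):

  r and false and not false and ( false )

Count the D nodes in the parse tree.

[B [C [C [C [C [D r]] and [D false]] and [D not [D false]]] and [D ( [B [C [D false]]] )]]]

6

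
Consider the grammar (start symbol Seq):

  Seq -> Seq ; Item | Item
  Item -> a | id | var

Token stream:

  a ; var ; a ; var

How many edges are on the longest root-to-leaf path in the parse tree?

5

[Seq [Seq [Seq [Seq [Item a]] ; [Item var]] ; [Item a]] ; [Item var]]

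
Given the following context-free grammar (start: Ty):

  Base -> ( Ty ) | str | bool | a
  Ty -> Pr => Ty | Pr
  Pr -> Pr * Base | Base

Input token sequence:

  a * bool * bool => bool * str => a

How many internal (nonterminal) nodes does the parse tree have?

[Ty [Pr [Pr [Pr [Base a]] * [Base bool]] * [Base bool]] => [Ty [Pr [Pr [Base bool]] * [Base str]] => [Ty [Pr [Base a]]]]]

15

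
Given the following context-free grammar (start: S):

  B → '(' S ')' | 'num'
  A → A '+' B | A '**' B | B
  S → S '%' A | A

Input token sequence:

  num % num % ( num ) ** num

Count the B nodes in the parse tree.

[S [S [S [A [B num]]] % [A [B num]]] % [A [A [B ( [S [A [B num]]] )]] ** [B num]]]

5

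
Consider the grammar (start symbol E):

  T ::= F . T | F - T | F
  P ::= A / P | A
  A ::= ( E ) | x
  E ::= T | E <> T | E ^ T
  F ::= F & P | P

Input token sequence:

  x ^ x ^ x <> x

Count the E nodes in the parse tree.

[E [E [E [E [T [F [P [A x]]]]] ^ [T [F [P [A x]]]]] ^ [T [F [P [A x]]]]] <> [T [F [P [A x]]]]]

4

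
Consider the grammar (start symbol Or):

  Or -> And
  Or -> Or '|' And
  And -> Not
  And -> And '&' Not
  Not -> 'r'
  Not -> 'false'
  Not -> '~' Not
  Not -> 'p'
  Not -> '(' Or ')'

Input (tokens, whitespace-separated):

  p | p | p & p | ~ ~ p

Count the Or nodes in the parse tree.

[Or [Or [Or [Or [And [Not p]]] | [And [Not p]]] | [And [And [Not p]] & [Not p]]] | [And [Not ~ [Not ~ [Not p]]]]]

4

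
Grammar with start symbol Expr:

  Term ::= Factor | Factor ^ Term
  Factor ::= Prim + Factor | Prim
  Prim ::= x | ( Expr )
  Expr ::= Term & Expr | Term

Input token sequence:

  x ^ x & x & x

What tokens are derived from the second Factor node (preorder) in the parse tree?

[Expr [Term [Factor [Prim x]] ^ [Term [Factor [Prim x]]]] & [Expr [Term [Factor [Prim x]]] & [Expr [Term [Factor [Prim x]]]]]]

x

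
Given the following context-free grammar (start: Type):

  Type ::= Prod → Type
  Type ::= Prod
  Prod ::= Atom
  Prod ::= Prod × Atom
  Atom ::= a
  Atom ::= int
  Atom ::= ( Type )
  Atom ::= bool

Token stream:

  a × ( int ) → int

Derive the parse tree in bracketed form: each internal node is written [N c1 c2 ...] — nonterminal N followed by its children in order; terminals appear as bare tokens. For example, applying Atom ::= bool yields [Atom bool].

Type
Prod → Type
Prod × Atom → Type
Atom × Atom → Type
a × Atom → Type
a × ( Type ) → Type
a × ( Prod ) → Type
a × ( Atom ) → Type
a × ( int ) → Type
a × ( int ) → Prod
a × ( int ) → Atom
a × ( int ) → int

[Type [Prod [Prod [Atom a]] × [Atom ( [Type [Prod [Atom int]]] )]] → [Type [Prod [Atom int]]]]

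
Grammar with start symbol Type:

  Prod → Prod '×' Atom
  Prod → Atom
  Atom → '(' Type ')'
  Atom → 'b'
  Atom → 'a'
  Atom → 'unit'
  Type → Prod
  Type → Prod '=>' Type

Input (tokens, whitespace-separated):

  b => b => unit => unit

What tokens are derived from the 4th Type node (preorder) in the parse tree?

unit

[Type [Prod [Atom b]] => [Type [Prod [Atom b]] => [Type [Prod [Atom unit]] => [Type [Prod [Atom unit]]]]]]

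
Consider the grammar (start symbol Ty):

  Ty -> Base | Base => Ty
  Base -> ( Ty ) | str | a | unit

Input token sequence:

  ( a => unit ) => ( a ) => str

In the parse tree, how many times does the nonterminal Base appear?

[Ty [Base ( [Ty [Base a] => [Ty [Base unit]]] )] => [Ty [Base ( [Ty [Base a]] )] => [Ty [Base str]]]]

6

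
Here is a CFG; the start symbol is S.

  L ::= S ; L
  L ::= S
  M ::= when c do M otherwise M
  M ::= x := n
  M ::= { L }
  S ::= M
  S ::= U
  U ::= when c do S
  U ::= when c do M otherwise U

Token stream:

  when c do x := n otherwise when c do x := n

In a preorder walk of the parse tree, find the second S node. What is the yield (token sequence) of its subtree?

x := n

[S [U when c do [M x := n] otherwise [U when c do [S [M x := n]]]]]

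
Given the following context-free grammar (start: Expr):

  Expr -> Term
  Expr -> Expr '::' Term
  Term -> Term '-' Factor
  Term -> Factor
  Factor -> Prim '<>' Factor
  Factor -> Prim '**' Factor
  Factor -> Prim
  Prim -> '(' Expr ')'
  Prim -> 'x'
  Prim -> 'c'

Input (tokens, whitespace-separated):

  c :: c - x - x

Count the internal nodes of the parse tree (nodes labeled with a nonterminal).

14

[Expr [Expr [Term [Factor [Prim c]]]] :: [Term [Term [Term [Factor [Prim c]]] - [Factor [Prim x]]] - [Factor [Prim x]]]]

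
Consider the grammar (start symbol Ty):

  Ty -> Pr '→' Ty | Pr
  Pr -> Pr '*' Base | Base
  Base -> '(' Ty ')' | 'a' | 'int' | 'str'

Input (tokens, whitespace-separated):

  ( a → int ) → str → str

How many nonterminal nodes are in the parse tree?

[Ty [Pr [Base ( [Ty [Pr [Base a]] → [Ty [Pr [Base int]]]] )]] → [Ty [Pr [Base str]] → [Ty [Pr [Base str]]]]]

15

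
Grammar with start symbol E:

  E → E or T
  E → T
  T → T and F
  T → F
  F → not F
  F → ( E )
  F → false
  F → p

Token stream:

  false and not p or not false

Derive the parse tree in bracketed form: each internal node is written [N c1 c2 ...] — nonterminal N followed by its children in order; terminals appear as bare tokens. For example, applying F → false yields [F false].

E
E or T
T or T
T and F or T
F and F or T
false and F or T
false and not F or T
false and not p or T
false and not p or F
false and not p or not F
false and not p or not false

[E [E [T [T [F false]] and [F not [F p]]]] or [T [F not [F false]]]]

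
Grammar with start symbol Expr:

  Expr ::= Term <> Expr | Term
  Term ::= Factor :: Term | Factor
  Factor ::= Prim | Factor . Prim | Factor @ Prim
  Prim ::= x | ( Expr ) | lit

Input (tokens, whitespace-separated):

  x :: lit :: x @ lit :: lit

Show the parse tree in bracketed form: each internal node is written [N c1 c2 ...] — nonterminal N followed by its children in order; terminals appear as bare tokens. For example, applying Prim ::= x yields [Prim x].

Expr
Term
Factor :: Term
Prim :: Term
x :: Term
x :: Factor :: Term
x :: Prim :: Term
x :: lit :: Term
x :: lit :: Factor :: Term
x :: lit :: Factor @ Prim :: Term
x :: lit :: Prim @ Prim :: Term
x :: lit :: x @ Prim :: Term
x :: lit :: x @ lit :: Term
x :: lit :: x @ lit :: Factor
x :: lit :: x @ lit :: Prim
x :: lit :: x @ lit :: lit

[Expr [Term [Factor [Prim x]] :: [Term [Factor [Prim lit]] :: [Term [Factor [Factor [Prim x]] @ [Prim lit]] :: [Term [Factor [Prim lit]]]]]]]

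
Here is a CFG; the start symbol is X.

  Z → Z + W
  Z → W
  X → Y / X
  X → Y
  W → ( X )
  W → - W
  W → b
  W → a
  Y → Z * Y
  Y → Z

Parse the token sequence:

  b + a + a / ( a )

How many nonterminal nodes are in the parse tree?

[X [Y [Z [Z [Z [W b]] + [W a]] + [W a]]] / [X [Y [Z [W ( [X [Y [Z [W a]]]] )]]]]]

16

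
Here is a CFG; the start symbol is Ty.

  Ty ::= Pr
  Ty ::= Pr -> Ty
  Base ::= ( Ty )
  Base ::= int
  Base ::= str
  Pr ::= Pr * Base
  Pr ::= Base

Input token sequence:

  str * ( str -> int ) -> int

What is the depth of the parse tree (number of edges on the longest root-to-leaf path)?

[Ty [Pr [Pr [Base str]] * [Base ( [Ty [Pr [Base str]] -> [Ty [Pr [Base int]]]] )]] -> [Ty [Pr [Base int]]]]

7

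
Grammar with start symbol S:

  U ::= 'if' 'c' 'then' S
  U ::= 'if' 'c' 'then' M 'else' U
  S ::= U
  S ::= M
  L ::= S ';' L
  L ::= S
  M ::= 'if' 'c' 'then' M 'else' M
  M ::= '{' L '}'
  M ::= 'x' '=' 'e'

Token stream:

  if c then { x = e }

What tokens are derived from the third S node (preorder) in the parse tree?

x = e

[S [U if c then [S [M { [L [S [M x = e]]] }]]]]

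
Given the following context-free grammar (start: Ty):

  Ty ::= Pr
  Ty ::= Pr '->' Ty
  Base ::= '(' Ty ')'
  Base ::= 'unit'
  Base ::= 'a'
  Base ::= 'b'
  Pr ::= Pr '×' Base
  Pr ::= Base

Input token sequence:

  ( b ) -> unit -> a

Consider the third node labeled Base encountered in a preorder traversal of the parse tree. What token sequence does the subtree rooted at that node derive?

[Ty [Pr [Base ( [Ty [Pr [Base b]]] )]] -> [Ty [Pr [Base unit]] -> [Ty [Pr [Base a]]]]]

unit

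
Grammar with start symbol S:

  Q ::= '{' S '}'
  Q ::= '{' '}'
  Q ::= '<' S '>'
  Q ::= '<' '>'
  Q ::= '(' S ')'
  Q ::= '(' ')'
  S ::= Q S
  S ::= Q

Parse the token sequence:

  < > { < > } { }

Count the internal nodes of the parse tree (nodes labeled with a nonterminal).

8

[S [Q < >] [S [Q { [S [Q < >]] }] [S [Q { }]]]]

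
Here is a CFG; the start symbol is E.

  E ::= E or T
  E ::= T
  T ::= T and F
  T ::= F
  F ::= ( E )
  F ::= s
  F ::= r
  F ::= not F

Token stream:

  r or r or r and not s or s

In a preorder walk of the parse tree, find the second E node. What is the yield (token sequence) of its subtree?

[E [E [E [E [T [F r]]] or [T [F r]]] or [T [T [F r]] and [F not [F s]]]] or [T [F s]]]

r or r or r and not s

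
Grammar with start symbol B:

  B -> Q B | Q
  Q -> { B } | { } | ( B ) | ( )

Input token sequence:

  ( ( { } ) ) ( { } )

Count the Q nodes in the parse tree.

[B [Q ( [B [Q ( [B [Q { }]] )]] )] [B [Q ( [B [Q { }]] )]]]

5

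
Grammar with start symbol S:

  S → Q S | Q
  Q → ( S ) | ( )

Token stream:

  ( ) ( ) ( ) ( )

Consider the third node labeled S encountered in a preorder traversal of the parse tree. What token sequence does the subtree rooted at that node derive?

( ) ( )

[S [Q ( )] [S [Q ( )] [S [Q ( )] [S [Q ( )]]]]]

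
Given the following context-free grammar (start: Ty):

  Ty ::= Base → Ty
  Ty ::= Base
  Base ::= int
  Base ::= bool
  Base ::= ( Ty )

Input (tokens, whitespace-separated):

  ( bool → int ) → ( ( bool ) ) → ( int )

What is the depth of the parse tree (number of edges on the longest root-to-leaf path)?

[Ty [Base ( [Ty [Base bool] → [Ty [Base int]]] )] → [Ty [Base ( [Ty [Base ( [Ty [Base bool]] )]] )] → [Ty [Base ( [Ty [Base int]] )]]]]

7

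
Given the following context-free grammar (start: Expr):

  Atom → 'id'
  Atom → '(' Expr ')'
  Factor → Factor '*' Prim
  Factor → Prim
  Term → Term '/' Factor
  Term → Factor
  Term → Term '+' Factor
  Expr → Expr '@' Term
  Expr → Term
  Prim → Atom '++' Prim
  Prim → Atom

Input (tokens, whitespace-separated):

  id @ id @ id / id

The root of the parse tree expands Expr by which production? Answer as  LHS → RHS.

Expr → Expr '@' Term

[Expr [Expr [Expr [Term [Factor [Prim [Atom id]]]]] @ [Term [Factor [Prim [Atom id]]]]] @ [Term [Term [Factor [Prim [Atom id]]]] / [Factor [Prim [Atom id]]]]]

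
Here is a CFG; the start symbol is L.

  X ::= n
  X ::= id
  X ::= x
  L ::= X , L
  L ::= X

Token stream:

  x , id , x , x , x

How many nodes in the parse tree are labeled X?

[L [X x] , [L [X id] , [L [X x] , [L [X x] , [L [X x]]]]]]

5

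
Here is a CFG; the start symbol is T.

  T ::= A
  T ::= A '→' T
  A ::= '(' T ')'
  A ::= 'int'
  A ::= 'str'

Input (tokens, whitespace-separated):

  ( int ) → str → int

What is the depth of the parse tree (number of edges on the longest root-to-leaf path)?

[T [A ( [T [A int]] )] → [T [A str] → [T [A int]]]]

4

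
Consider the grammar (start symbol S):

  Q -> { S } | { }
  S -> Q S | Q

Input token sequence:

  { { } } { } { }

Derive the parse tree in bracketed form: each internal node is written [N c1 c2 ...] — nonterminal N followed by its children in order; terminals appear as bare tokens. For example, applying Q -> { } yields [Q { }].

S
Q S
{ S } S
{ Q } S
{ { } } S
{ { } } Q S
{ { } } { } S
{ { } } { } Q
{ { } } { } { }

[S [Q { [S [Q { }]] }] [S [Q { }] [S [Q { }]]]]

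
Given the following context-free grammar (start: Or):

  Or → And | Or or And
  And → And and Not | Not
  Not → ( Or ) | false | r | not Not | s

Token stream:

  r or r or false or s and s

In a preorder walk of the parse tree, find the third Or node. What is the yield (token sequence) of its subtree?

[Or [Or [Or [Or [And [Not r]]] or [And [Not r]]] or [And [Not false]]] or [And [And [Not s]] and [Not s]]]

r or r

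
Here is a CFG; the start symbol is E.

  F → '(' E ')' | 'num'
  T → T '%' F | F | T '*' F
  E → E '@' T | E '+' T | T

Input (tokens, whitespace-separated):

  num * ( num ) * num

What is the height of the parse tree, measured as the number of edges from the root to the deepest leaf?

[E [T [T [T [F num]] * [F ( [E [T [F num]]] )]] * [F num]]]

7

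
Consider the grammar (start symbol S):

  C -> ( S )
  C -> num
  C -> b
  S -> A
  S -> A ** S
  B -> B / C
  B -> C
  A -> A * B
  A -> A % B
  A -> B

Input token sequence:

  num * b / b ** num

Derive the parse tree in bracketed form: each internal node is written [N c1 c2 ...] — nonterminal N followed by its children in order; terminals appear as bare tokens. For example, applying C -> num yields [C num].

S
A ** S
A * B ** S
B * B ** S
C * B ** S
num * B ** S
num * B / C ** S
num * C / C ** S
num * b / C ** S
num * b / b ** S
num * b / b ** A
num * b / b ** B
num * b / b ** C
num * b / b ** num

[S [A [A [B [C num]]] * [B [B [C b]] / [C b]]] ** [S [A [B [C num]]]]]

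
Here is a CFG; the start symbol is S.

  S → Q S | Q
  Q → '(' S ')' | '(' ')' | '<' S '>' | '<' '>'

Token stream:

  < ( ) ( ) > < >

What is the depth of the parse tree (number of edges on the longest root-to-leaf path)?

5

[S [Q < [S [Q ( )] [S [Q ( )]]] >] [S [Q < >]]]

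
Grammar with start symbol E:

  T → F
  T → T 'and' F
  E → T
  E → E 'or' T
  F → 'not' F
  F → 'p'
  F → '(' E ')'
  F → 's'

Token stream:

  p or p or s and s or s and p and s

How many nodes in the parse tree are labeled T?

[E [E [E [E [T [F p]]] or [T [F p]]] or [T [T [F s]] and [F s]]] or [T [T [T [F s]] and [F p]] and [F s]]]

7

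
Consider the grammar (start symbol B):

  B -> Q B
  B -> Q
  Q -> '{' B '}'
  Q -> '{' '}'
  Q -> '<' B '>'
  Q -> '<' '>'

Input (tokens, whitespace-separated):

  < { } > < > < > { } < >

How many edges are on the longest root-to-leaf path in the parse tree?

6

[B [Q < [B [Q { }]] >] [B [Q < >] [B [Q < >] [B [Q { }] [B [Q < >]]]]]]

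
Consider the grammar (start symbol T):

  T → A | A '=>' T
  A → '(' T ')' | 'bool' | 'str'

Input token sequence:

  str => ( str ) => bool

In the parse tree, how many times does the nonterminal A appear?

[T [A str] => [T [A ( [T [A str]] )] => [T [A bool]]]]

4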